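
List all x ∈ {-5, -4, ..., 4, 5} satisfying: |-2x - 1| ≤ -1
An absolute value is never negative, so the left side is ≥ 0 for every x, while the right side is -1. Tightest case in [-5, 5] is x = 0:
x = 0: LHS = |-2·0 - 1| = |-1| = 1; 1 ≤ -1 — FAILS
Hence LHS − RHS is never zero or negative, i.e. LHS > RHS throughout, so the claimed relation (≤) fails for every integer in [-5, 5].

Answer: None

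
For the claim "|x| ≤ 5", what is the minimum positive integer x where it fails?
Testing positive integers:
x = 1: LHS = |1| = 1; 1 ≤ 5 — holds
x = 2: LHS = |2| = 2; 2 ≤ 5 — holds
x = 3: LHS = |3| = 3; 3 ≤ 5 — holds
x = 4: LHS = |4| = 4; 4 ≤ 5 — holds
x = 5: LHS = |5| = 5; 5 ≤ 5 — holds
x = 6: LHS = |6| = 6; 6 ≤ 5 — FAILS  ← smallest positive counterexample

Answer: x = 6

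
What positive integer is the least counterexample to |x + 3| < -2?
Testing positive integers:
x = 1: LHS = |1 + 3| = |4| = 4; 4 < -2 — FAILS  ← smallest positive counterexample

Answer: x = 1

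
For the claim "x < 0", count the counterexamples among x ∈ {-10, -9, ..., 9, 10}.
Counterexamples in [-10, 10]: {0, 1, 2, 3, 4, 5, 6, 7, 8, 9, 10}.

Counting them gives 11 values.

Answer: 11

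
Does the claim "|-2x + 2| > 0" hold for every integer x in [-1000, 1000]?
The claim fails at x = 1:
x = 1: LHS = |-2·1 + 2| = |0| = 0; 0 > 0 — FAILS

Because a single integer refutes it, the statement is false.

Answer: False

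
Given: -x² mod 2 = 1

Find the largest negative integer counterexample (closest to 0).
Testing negative integers from -1 downward:
x = -1: LHS = (-(-1)²) mod 2 = (-1) mod 2 = 1; 1 = 1 — holds
x = -2: LHS = (-(-2)²) mod 2 = (-4) mod 2 = 0; 0 = 1 — FAILS  ← closest negative counterexample to 0

Answer: x = -2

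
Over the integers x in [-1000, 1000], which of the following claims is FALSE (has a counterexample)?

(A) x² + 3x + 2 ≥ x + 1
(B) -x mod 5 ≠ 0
(A) Over all integers in [-1000, 1000], LHS − RHS is smallest at x = -1, where it equals 0:
x = -1: LHS = (-1)² + 3·(-1) + 2 = 0, RHS = (-1) + 1 = 0; 0 ≥ 0 — holds
At the ends of the range:
x = -1000: LHS = (-1000)² + 3·(-1000) + 2 = 997002, RHS = (-1000) + 1 = -999; 997002 ≥ -999 — holds
x = 1000: LHS = 1000² + 3·1000 + 2 = 1003002, RHS = 1000 + 1 = 1001; 1003002 ≥ 1001 — holds
Hence LHS − RHS is never negative, i.e. LHS ≥ RHS throughout, so the relation holds for every integer in [-1000, 1000].

(B) x = 0: LHS = (-0) mod 5 = 0 mod 5 = 0; 0 ≠ 0 — FAILS

Only (B) has a counterexample.

Answer: B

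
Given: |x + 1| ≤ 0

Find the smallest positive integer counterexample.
Testing positive integers:
x = 1: LHS = |1 + 1| = |2| = 2; 2 ≤ 0 — FAILS  ← smallest positive counterexample

Answer: x = 1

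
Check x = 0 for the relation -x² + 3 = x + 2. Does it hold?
x = 0: LHS = -0² + 3 = 3, RHS = 0 + 2 = 2; 3 = 2 — FAILS

The relation fails at x = 0, so x = 0 is a counterexample.

Answer: No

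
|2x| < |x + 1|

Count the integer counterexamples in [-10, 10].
Counterexamples in [-10, 10]: {-10, -9, -8, -7, -6, -5, -4, -3, -2, -1, 1, 2, 3, 4, 5, 6, 7, 8, 9, 10}.

Counting them gives 20 values.

Answer: 20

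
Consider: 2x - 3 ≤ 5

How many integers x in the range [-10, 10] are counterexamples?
Counterexamples in [-10, 10]: {5, 6, 7, 8, 9, 10}.

Counting them gives 6 values.

Answer: 6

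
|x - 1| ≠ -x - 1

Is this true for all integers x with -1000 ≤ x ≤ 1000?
Over all integers in [-1000, 1000], LHS − RHS is always positive; it is smallest at x = 0, where it equals 2:
x = 0: LHS = |0 - 1| = |-1| = 1, RHS = -0 - 1 = -1; 1 ≠ -1 — holds
At the ends of the range:
x = -1000: LHS = |(-1000) - 1| = |-1001| = 1001, RHS = -(-1000) - 1 = 999; 1001 ≠ 999 — holds
x = 1000: LHS = |1000 - 1| = |999| = 999, RHS = -1000 - 1 = -1001; 999 ≠ -1001 — holds
Hence LHS − RHS is never 0, i.e. the two sides are never equal, so the relation holds for every integer in [-1000, 1000].

No counterexample exists.

Answer: True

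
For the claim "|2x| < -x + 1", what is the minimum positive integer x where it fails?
Testing positive integers:
x = 1: LHS = |2·1| = |2| = 2, RHS = -1 + 1 = 0; 2 < 0 — FAILS  ← smallest positive counterexample

Answer: x = 1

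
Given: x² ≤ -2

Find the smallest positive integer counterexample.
Testing positive integers:
x = 1: LHS = 1² = 1; 1 ≤ -2 — FAILS  ← smallest positive counterexample

Answer: x = 1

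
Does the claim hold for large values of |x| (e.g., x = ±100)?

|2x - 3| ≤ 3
x = 100: LHS = |2·100 - 3| = |197| = 197; 197 ≤ 3 — FAILS
x = -100: LHS = |2·(-100) - 3| = |-203| = 203; 203 ≤ 3 — FAILS

Answer: No, fails for both x = 100 and x = -100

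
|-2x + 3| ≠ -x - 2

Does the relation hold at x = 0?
x = 0: LHS = |-2·0 + 3| = |3| = 3, RHS = -0 - 2 = -2; 3 ≠ -2 — holds

The relation is satisfied at x = 0.

Answer: Yes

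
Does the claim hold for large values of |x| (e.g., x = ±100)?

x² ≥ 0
x = 100: LHS = 100² = 10000; 10000 ≥ 0 — holds
x = -100: LHS = (-100)² = 10000; 10000 ≥ 0 — holds

Answer: Yes, holds for both x = 100 and x = -100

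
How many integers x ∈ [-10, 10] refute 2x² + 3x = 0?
Counterexamples in [-10, 10]: {-10, -9, -8, -7, -6, -5, -4, -3, -2, -1, 1, 2, 3, 4, 5, 6, 7, 8, 9, 10}.

Counting them gives 20 values.

Answer: 20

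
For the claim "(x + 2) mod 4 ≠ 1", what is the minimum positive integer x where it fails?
Testing positive integers:
x = 1: LHS = (1 + 2) mod 4 = 3 mod 4 = 3; 3 ≠ 1 — holds
x = 2: LHS = (2 + 2) mod 4 = 4 mod 4 = 0; 0 ≠ 1 — holds
x = 3: LHS = (3 + 2) mod 4 = 5 mod 4 = 1; 1 ≠ 1 — FAILS  ← smallest positive counterexample

Answer: x = 3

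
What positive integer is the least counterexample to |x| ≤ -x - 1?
Testing positive integers:
x = 1: LHS = |1| = 1, RHS = -1 - 1 = -2; 1 ≤ -2 — FAILS  ← smallest positive counterexample

Answer: x = 1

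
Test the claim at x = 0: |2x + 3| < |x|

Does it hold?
x = 0: LHS = |2·0 + 3| = |3| = 3, RHS = |0| = 0; 3 < 0 — FAILS

The relation fails at x = 0, so x = 0 is a counterexample.

Answer: No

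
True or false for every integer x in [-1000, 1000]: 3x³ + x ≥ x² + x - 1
The claim fails at x = -1:
x = -1: LHS = 3·(-1)³ + (-1) = -4, RHS = (-1)² + (-1) - 1 = -1; -4 ≥ -1 — FAILS

Because a single integer refutes it, the statement is false.

Answer: False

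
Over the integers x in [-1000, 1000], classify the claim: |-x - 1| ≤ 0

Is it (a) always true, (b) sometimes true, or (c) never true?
Holds at x = -1: LHS = |-(-1) - 1| = |0| = 0; 0 ≤ 0 — holds
Fails at x = 0: LHS = |-0 - 1| = |-1| = 1; 1 ≤ 0 — FAILS
It is satisfied by some integers in the range but not all.

Answer: Sometimes true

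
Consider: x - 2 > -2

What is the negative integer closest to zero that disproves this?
Testing negative integers from -1 downward:
x = -1: LHS = (-1) - 2 = -3; -3 > -2 — FAILS  ← closest negative counterexample to 0

Answer: x = -1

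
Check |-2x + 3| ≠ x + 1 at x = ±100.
x = 100: LHS = |-2·100 + 3| = |-197| = 197, RHS = 100 + 1 = 101; 197 ≠ 101 — holds
x = -100: LHS = |-2·(-100) + 3| = |203| = 203, RHS = (-100) + 1 = -99; 203 ≠ -99 — holds

Answer: Yes, holds for both x = 100 and x = -100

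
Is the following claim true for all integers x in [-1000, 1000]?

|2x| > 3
The claim fails at x = 0:
x = 0: LHS = |2·0| = |0| = 0; 0 > 3 — FAILS

Because a single integer refutes it, the statement is false.

Answer: False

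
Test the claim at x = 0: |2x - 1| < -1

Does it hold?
x = 0: LHS = |2·0 - 1| = |-1| = 1; 1 < -1 — FAILS

The relation fails at x = 0, so x = 0 is a counterexample.

Answer: No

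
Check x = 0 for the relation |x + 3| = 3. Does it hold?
x = 0: LHS = |0 + 3| = |3| = 3; 3 = 3 — holds

The relation is satisfied at x = 0.

Answer: Yes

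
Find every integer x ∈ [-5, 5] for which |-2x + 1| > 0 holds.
Over all integers in [-5, 5], LHS − RHS is smallest at x = 0, where it equals 1:
x = 0: LHS = |-2·0 + 1| = |1| = 1; 1 > 0 — holds
At the ends of the range:
x = -5: LHS = |-2·(-5) + 1| = |11| = 11; 11 > 0 — holds
x = 5: LHS = |-2·5 + 1| = |-9| = 9; 9 > 0 — holds
Hence LHS − RHS is never zero or negative, i.e. LHS > RHS throughout, so the relation holds for every integer in [-5, 5].

Answer: All integers in [-5, 5]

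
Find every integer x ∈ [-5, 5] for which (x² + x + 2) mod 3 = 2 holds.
Holds for: {-4, -3, -1, 0, 2, 3, 5}
Fails for: {-5, -2, 1, 4}

Answer: {-4, -3, -1, 0, 2, 3, 5}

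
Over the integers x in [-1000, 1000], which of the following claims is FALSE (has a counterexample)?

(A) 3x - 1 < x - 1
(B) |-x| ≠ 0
(A) x = 0: LHS = 3·0 - 1 = -1, RHS = 0 - 1 = -1; -1 < -1 — FAILS
(B) x = 0: LHS = |-0| = |0| = 0; 0 ≠ 0 — FAILS

Answer: Both A and B are false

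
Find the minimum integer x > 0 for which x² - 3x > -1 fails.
Testing positive integers:
x = 1: LHS = 1² - 3·1 = -2; -2 > -1 — FAILS  ← smallest positive counterexample

Answer: x = 1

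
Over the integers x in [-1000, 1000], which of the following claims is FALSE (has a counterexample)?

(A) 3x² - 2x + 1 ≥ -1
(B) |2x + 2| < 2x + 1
(A) Over all integers in [-1000, 1000], LHS − RHS is smallest at x = 0, where it equals 2:
x = 0: LHS = 3·0² - 2·0 + 1 = 1; 1 ≥ -1 — holds
At the ends of the range:
x = -1000: LHS = 3·(-1000)² - 2·(-1000) + 1 = 3002001; 3002001 ≥ -1 — holds
x = 1000: LHS = 3·1000² - 2·1000 + 1 = 2998001; 2998001 ≥ -1 — holds
Hence LHS − RHS is never negative, i.e. LHS ≥ RHS throughout, so the relation holds for every integer in [-1000, 1000].

(B) x = 0: LHS = |2·0 + 2| = |2| = 2, RHS = 2·0 + 1 = 1; 2 < 1 — FAILS

Only (B) has a counterexample.

Answer: B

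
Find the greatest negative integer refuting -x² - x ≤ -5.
Testing negative integers from -1 downward:
x = -1: LHS = -(-1)² - (-1) = 0; 0 ≤ -5 — FAILS  ← closest negative counterexample to 0

Answer: x = -1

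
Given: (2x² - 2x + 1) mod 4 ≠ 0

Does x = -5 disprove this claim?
Substitute x = -5 into the relation:
x = -5: LHS = (2·(-5)² - 2·(-5) + 1) mod 4 = 61 mod 4 = 1; 1 ≠ 0 — holds

The relation holds at x = -5, so it is not a counterexample.

Answer: No, x = -5 is not a counterexample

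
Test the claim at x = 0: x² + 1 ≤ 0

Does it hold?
x = 0: LHS = 0² + 1 = 1; 1 ≤ 0 — FAILS

The relation fails at x = 0, so x = 0 is a counterexample.

Answer: No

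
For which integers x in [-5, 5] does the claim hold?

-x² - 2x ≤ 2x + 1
Holds for: {-5, -4, 0, 1, 2, 3, 4, 5}
Fails for: {-3, -2, -1}

Answer: {-5, -4, 0, 1, 2, 3, 4, 5}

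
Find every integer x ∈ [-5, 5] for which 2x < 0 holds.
Holds for: {-5, -4, -3, -2, -1}
Fails for: {0, 1, 2, 3, 4, 5}

Answer: {-5, -4, -3, -2, -1}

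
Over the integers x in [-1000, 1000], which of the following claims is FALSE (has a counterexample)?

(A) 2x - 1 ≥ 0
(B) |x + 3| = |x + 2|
(A) x = 0: LHS = 2·0 - 1 = -1; -1 ≥ 0 — FAILS
(B) x = 0: LHS = |0 + 3| = |3| = 3, RHS = |0 + 2| = |2| = 2; 3 = 2 — FAILS

Answer: Both A and B are false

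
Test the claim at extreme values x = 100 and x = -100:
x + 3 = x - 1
x = 100: LHS = 100 + 3 = 103, RHS = 100 - 1 = 99; 103 = 99 — FAILS
x = -100: LHS = (-100) + 3 = -97, RHS = (-100) - 1 = -101; -97 = -101 — FAILS

Answer: No, fails for both x = 100 and x = -100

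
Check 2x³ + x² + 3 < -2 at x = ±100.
x = 100: LHS = 2·100³ + 100² + 3 = 2010003; 2010003 < -2 — FAILS
x = -100: LHS = 2·(-100)³ + (-100)² + 3 = -1989997; -1989997 < -2 — holds

Answer: Partially: fails for x = 100, holds for x = -100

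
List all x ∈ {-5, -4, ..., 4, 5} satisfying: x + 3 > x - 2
Over all integers in [-5, 5], LHS − RHS is smallest at x = 0, where it equals 5:
x = 0: LHS = 0 + 3 = 3, RHS = 0 - 2 = -2; 3 > -2 — holds
At the ends of the range:
x = -5: LHS = (-5) + 3 = -2, RHS = (-5) - 2 = -7; -2 > -7 — holds
x = 5: LHS = 5 + 3 = 8, RHS = 5 - 2 = 3; 8 > 3 — holds
Hence LHS − RHS is never zero or negative, i.e. LHS > RHS throughout, so the relation holds for every integer in [-5, 5].

Answer: All integers in [-5, 5]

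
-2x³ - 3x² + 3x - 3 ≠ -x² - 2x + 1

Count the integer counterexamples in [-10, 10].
Track d = LHS − RHS over the integers in [-10, 10]. Equality would need d = 0, but d changes sign only between consecutive integers, jumping over 0:
x = -3: LHS = -2·(-3)³ - 3·(-3)² + 3·(-3) - 3 = 15, RHS = -(-3)² - 2·(-3) + 1 = -2; 15 ≠ -2 — holds  (d = 17)
x = -2: LHS = -2·(-2)³ - 3·(-2)² + 3·(-2) - 3 = -5, RHS = -(-2)² - 2·(-2) + 1 = 1; -5 ≠ 1 — holds  (d = -6)
Away from these crossings d keeps a constant sign, and checking every integer in [-10, 10] confirms d ≠ 0 throughout. Hence the two sides are never equal, so the relation holds for every integer in [-10, 10].

No counterexample appears in that range.

Answer: 0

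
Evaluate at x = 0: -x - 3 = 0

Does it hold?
x = 0: LHS = -0 - 3 = -3; -3 = 0 — FAILS

The relation fails at x = 0, so x = 0 is a counterexample.

Answer: No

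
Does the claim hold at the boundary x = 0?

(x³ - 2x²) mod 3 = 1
x = 0: LHS = (0³ - 2·0²) mod 3 = 0 mod 3 = 0; 0 = 1 — FAILS

The relation fails at x = 0, so x = 0 is a counterexample.

Answer: No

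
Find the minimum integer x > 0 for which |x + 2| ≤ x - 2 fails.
Testing positive integers:
x = 1: LHS = |1 + 2| = |3| = 3, RHS = 1 - 2 = -1; 3 ≤ -1 — FAILS  ← smallest positive counterexample

Answer: x = 1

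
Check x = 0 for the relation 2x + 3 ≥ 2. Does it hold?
x = 0: LHS = 2·0 + 3 = 3; 3 ≥ 2 — holds

The relation is satisfied at x = 0.

Answer: Yes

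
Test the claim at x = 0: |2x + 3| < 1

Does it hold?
x = 0: LHS = |2·0 + 3| = |3| = 3; 3 < 1 — FAILS

The relation fails at x = 0, so x = 0 is a counterexample.

Answer: No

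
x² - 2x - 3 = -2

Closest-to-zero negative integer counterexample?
Testing negative integers from -1 downward:
x = -1: LHS = (-1)² - 2·(-1) - 3 = 0; 0 = -2 — FAILS  ← closest negative counterexample to 0

Answer: x = -1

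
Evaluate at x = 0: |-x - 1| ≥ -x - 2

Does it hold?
x = 0: LHS = |-0 - 1| = |-1| = 1, RHS = -0 - 2 = -2; 1 ≥ -2 — holds

The relation is satisfied at x = 0.

Answer: Yes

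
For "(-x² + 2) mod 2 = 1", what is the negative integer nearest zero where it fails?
Testing negative integers from -1 downward:
x = -1: LHS = (-(-1)² + 2) mod 2 = 1 mod 2 = 1; 1 = 1 — holds
x = -2: LHS = (-(-2)² + 2) mod 2 = (-2) mod 2 = 0; 0 = 1 — FAILS  ← closest negative counterexample to 0

Answer: x = -2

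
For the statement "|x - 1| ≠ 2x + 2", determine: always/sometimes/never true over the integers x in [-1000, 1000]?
Track d = LHS − RHS over the integers in [-1000, 1000]. Equality would need d = 0, but d changes sign only between consecutive integers, jumping over 0:
x = -1: LHS = |(-1) - 1| = |-2| = 2, RHS = 2·(-1) + 2 = 0; 2 ≠ 0 — holds  (d = 2)
x = 0: LHS = |0 - 1| = |-1| = 1, RHS = 2·0 + 2 = 2; 1 ≠ 2 — holds  (d = -1)
Away from these crossings d keeps a constant sign, and checking every integer in [-1000, 1000] confirms d ≠ 0 throughout. Hence the two sides are never equal, so the relation holds for every integer in [-1000, 1000].

No counterexample exists.

Answer: Always true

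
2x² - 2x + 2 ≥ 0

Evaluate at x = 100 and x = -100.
x = 100: LHS = 2·100² - 2·100 + 2 = 19802; 19802 ≥ 0 — holds
x = -100: LHS = 2·(-100)² - 2·(-100) + 2 = 20202; 20202 ≥ 0 — holds

Answer: Yes, holds for both x = 100 and x = -100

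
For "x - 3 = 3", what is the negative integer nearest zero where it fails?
Testing negative integers from -1 downward:
x = -1: LHS = (-1) - 3 = -4; -4 = 3 — FAILS  ← closest negative counterexample to 0

Answer: x = -1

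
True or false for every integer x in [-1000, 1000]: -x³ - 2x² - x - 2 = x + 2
The claim fails at x = 0:
x = 0: LHS = -0³ - 2·0² - 0 - 2 = -2, RHS = 0 + 2 = 2; -2 = 2 — FAILS

Because a single integer refutes it, the statement is false.

Answer: False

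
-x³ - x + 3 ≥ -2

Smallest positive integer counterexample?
Testing positive integers:
x = 1: LHS = -1³ - 1 + 3 = 1; 1 ≥ -2 — holds
x = 2: LHS = -2³ - 2 + 3 = -7; -7 ≥ -2 — FAILS  ← smallest positive counterexample

Answer: x = 2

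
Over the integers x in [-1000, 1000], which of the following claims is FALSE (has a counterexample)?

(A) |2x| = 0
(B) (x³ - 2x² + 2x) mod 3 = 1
(A) x = 1: LHS = |2·1| = |2| = 2; 2 = 0 — FAILS
(B) x = 0: LHS = (0³ - 2·0² + 2·0) mod 3 = 0 mod 3 = 0; 0 = 1 — FAILS

Answer: Both A and B are false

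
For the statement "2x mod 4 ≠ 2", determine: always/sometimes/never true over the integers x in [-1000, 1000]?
Holds at x = 0: LHS = (2·0) mod 4 = 0 mod 4 = 0; 0 ≠ 2 — holds
Fails at x = 1: LHS = (2·1) mod 4 = 2 mod 4 = 2; 2 ≠ 2 — FAILS
It is satisfied by some integers in the range but not all.

Answer: Sometimes true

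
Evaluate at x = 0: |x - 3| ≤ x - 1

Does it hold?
x = 0: LHS = |0 - 3| = |-3| = 3, RHS = 0 - 1 = -1; 3 ≤ -1 — FAILS

The relation fails at x = 0, so x = 0 is a counterexample.

Answer: No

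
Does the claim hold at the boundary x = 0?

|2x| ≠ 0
x = 0: LHS = |2·0| = |0| = 0; 0 ≠ 0 — FAILS

The relation fails at x = 0, so x = 0 is a counterexample.

Answer: No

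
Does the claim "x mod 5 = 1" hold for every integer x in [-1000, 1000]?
The claim fails at x = 0:
x = 0: LHS = 0 mod 5 = 0; 0 = 1 — FAILS

Because a single integer refutes it, the statement is false.

Answer: False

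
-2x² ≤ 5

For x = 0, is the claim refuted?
Substitute x = 0 into the relation:
x = 0: LHS = -2·0² = 0; 0 ≤ 5 — holds

The relation holds at x = 0, so it is not a counterexample.

Answer: No, x = 0 is not a counterexample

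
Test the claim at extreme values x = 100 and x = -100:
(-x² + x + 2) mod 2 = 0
x = 100: LHS = (-100² + 100 + 2) mod 2 = (-9898) mod 2 = 0; 0 = 0 — holds
x = -100: LHS = (-(-100)² + (-100) + 2) mod 2 = (-10098) mod 2 = 0; 0 = 0 — holds

Answer: Yes, holds for both x = 100 and x = -100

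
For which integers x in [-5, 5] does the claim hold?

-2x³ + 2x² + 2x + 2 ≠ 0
Track d = LHS − RHS over the integers in [-5, 5]. Equality would need d = 0, but d changes sign only between consecutive integers, jumping over 0:
x = 1: LHS = -2·1³ + 2·1² + 2·1 + 2 = 4; 4 ≠ 0 — holds  (d = 4)
x = 2: LHS = -2·2³ + 2·2² + 2·2 + 2 = -2; -2 ≠ 0 — holds  (d = -2)
Away from these crossings d keeps a constant sign, and checking every integer in [-5, 5] confirms d ≠ 0 throughout. Hence the two sides are never equal, so the relation holds for every integer in [-5, 5].

Answer: All integers in [-5, 5]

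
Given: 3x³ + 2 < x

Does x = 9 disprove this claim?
Substitute x = 9 into the relation:
x = 9: LHS = 3·9³ + 2 = 2189; 2189 < 9 — FAILS

Since the claim fails at x = 9, this value is a counterexample.

Answer: Yes, x = 9 is a counterexample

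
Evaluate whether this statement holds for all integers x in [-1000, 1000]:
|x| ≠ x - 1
Over all integers in [-1000, 1000], LHS − RHS is always positive; it is smallest at x = 0, where it equals 1:
x = 0: LHS = |0| = 0, RHS = 0 - 1 = -1; 0 ≠ -1 — holds
At the ends of the range:
x = -1000: LHS = |-1000| = 1000, RHS = (-1000) - 1 = -1001; 1000 ≠ -1001 — holds
x = 1000: LHS = |1000| = 1000, RHS = 1000 - 1 = 999; 1000 ≠ 999 — holds
Hence LHS − RHS is never 0, i.e. the two sides are never equal, so the relation holds for every integer in [-1000, 1000].

No counterexample exists.

Answer: True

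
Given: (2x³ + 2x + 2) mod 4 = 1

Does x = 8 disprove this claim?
Substitute x = 8 into the relation:
x = 8: LHS = (2·8³ + 2·8 + 2) mod 4 = 1042 mod 4 = 2; 2 = 1 — FAILS

Since the claim fails at x = 8, this value is a counterexample.

Answer: Yes, x = 8 is a counterexample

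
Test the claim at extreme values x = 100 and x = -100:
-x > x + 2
x = 100: RHS = 100 + 2 = 102; -100 > 102 — FAILS
x = -100: LHS = -(-100) = 100, RHS = (-100) + 2 = -98; 100 > -98 — holds

Answer: Partially: fails for x = 100, holds for x = -100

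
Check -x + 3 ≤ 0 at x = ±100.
x = 100: LHS = -100 + 3 = -97; -97 ≤ 0 — holds
x = -100: LHS = -(-100) + 3 = 103; 103 ≤ 0 — FAILS

Answer: Partially: holds for x = 100, fails for x = -100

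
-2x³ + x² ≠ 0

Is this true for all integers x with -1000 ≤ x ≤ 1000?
The claim fails at x = 0:
x = 0: LHS = -2·0³ + 0² = 0; 0 ≠ 0 — FAILS

Because a single integer refutes it, the statement is false.

Answer: False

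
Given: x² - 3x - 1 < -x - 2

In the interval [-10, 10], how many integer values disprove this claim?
Counterexamples in [-10, 10]: {-10, -9, -8, -7, -6, -5, -4, -3, -2, -1, 0, 1, 2, 3, 4, 5, 6, 7, 8, 9, 10}.

Counting them gives 21 values.

Answer: 21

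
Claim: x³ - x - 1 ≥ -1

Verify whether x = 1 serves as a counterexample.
Substitute x = 1 into the relation:
x = 1: LHS = 1³ - 1 - 1 = -1; -1 ≥ -1 — holds

The claim holds here, so x = 1 is not a counterexample. (A counterexample exists elsewhere, e.g. x = -2.)

Answer: No, x = 1 is not a counterexample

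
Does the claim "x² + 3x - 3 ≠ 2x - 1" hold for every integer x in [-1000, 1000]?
The claim fails at x = 1:
x = 1: LHS = 1² + 3·1 - 3 = 1, RHS = 2·1 - 1 = 1; 1 ≠ 1 — FAILS

Because a single integer refutes it, the statement is false.

Answer: False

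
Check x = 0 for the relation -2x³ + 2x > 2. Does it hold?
x = 0: LHS = -2·0³ + 2·0 = 0; 0 > 2 — FAILS

The relation fails at x = 0, so x = 0 is a counterexample.

Answer: No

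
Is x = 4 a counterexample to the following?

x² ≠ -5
Substitute x = 4 into the relation:
x = 4: LHS = 4² = 16; 16 ≠ -5 — holds

The relation holds at x = 4, so it is not a counterexample.

Answer: No, x = 4 is not a counterexample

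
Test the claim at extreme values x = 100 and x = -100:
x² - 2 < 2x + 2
x = 100: LHS = 100² - 2 = 9998, RHS = 2·100 + 2 = 202; 9998 < 202 — FAILS
x = -100: LHS = (-100)² - 2 = 9998, RHS = 2·(-100) + 2 = -198; 9998 < -198 — FAILS

Answer: No, fails for both x = 100 and x = -100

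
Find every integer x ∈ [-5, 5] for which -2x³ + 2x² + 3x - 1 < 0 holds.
Holds for: {0, 2, 3, 4, 5}
Fails for: {-5, -4, -3, -2, -1, 1}

Answer: {0, 2, 3, 4, 5}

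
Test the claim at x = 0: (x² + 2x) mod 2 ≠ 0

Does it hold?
x = 0: LHS = (0² + 2·0) mod 2 = 0 mod 2 = 0; 0 ≠ 0 — FAILS

The relation fails at x = 0, so x = 0 is a counterexample.

Answer: No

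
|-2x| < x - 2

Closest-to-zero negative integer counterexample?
Testing negative integers from -1 downward:
x = -1: LHS = |-2·(-1)| = |2| = 2, RHS = (-1) - 2 = -3; 2 < -3 — FAILS  ← closest negative counterexample to 0

Answer: x = -1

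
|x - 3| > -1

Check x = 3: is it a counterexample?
Substitute x = 3 into the relation:
x = 3: LHS = |3 - 3| = |0| = 0; 0 > -1 — holds

The relation holds at x = 3, so it is not a counterexample.

Answer: No, x = 3 is not a counterexample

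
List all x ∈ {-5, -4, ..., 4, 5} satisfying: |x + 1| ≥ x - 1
Over all integers in [-5, 5], LHS − RHS is smallest at x = 0, where it equals 2:
x = 0: LHS = |0 + 1| = |1| = 1, RHS = 0 - 1 = -1; 1 ≥ -1 — holds
At the ends of the range:
x = -5: LHS = |(-5) + 1| = |-4| = 4, RHS = (-5) - 1 = -6; 4 ≥ -6 — holds
x = 5: LHS = |5 + 1| = |6| = 6, RHS = 5 - 1 = 4; 6 ≥ 4 — holds
Hence LHS − RHS is never negative, i.e. LHS ≥ RHS throughout, so the relation holds for every integer in [-5, 5].

Answer: All integers in [-5, 5]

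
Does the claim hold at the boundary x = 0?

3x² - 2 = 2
x = 0: LHS = 3·0² - 2 = -2; -2 = 2 — FAILS

The relation fails at x = 0, so x = 0 is a counterexample.

Answer: No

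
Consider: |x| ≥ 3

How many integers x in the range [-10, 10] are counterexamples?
Counterexamples in [-10, 10]: {-2, -1, 0, 1, 2}.

Counting them gives 5 values.

Answer: 5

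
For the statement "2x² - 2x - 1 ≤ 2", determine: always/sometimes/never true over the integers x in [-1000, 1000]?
Holds at x = 0: LHS = 2·0² - 2·0 - 1 = -1; -1 ≤ 2 — holds
Fails at x = -1: LHS = 2·(-1)² - 2·(-1) - 1 = 3; 3 ≤ 2 — FAILS
It is satisfied by some integers in the range but not all.

Answer: Sometimes true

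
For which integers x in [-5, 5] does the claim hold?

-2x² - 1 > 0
Over all integers in [-5, 5], LHS − RHS is largest at x = 0, where it equals -1:
x = 0: LHS = -2·0² - 1 = -1; -1 > 0 — FAILS
At the ends of the range:
x = -5: LHS = -2·(-5)² - 1 = -51; -51 > 0 — FAILS
x = 5: LHS = -2·5² - 1 = -51; -51 > 0 — FAILS
Hence LHS − RHS is never positive, i.e. LHS ≤ RHS throughout, so the claimed relation (>) fails for every integer in [-5, 5].

Answer: None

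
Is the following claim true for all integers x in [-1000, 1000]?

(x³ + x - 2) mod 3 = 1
The claim fails at x = 1:
x = 1: LHS = (1³ + 1 - 2) mod 3 = 0 mod 3 = 0; 0 = 1 — FAILS

Because a single integer refutes it, the statement is false.

Answer: False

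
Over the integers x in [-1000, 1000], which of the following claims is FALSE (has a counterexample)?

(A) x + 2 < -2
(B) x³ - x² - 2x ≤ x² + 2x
(A) x = 0: LHS = 0 + 2 = 2; 2 < -2 — FAILS
(B) x = -1: LHS = (-1)³ - (-1)² - 2·(-1) = 0, RHS = (-1)² + 2·(-1) = -1; 0 ≤ -1 — FAILS

Answer: Both A and B are false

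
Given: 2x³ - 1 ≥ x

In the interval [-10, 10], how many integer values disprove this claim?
Counterexamples in [-10, 10]: {-10, -9, -8, -7, -6, -5, -4, -3, -2, -1, 0}.

Counting them gives 11 values.

Answer: 11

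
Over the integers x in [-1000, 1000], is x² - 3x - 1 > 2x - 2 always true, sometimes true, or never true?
Holds at x = 0: LHS = 0² - 3·0 - 1 = -1, RHS = 2·0 - 2 = -2; -1 > -2 — holds
Fails at x = 1: LHS = 1² - 3·1 - 1 = -3, RHS = 2·1 - 2 = 0; -3 > 0 — FAILS
It is satisfied by some integers in the range but not all.

Answer: Sometimes true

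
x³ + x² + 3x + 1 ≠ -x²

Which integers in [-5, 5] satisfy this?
Track d = LHS − RHS over the integers in [-5, 5]. Equality would need d = 0, but d changes sign only between consecutive integers, jumping over 0:
x = -1: LHS = (-1)³ + (-1)² + 3·(-1) + 1 = -2, RHS = -(-1)² = -1; -2 ≠ -1 — holds  (d = -1)
x = 0: LHS = 0³ + 0² + 3·0 + 1 = 1, RHS = -0² = 0; 1 ≠ 0 — holds  (d = 1)
Away from these crossings d keeps a constant sign, and checking every integer in [-5, 5] confirms d ≠ 0 throughout. Hence the two sides are never equal, so the relation holds for every integer in [-5, 5].

Answer: All integers in [-5, 5]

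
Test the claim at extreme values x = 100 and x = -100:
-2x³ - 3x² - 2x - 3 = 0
x = 100: LHS = -2·100³ - 3·100² - 2·100 - 3 = -2030203; -2030203 = 0 — FAILS
x = -100: LHS = -2·(-100)³ - 3·(-100)² - 2·(-100) - 3 = 1970197; 1970197 = 0 — FAILS

Answer: No, fails for both x = 100 and x = -100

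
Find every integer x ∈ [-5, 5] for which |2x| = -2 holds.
An absolute value is never negative, so the left side is ≥ 0 for every x, while the right side is -2. Tightest case in [-5, 5] is x = 0:
x = 0: LHS = |2·0| = |0| = 0; 0 = -2 — FAILS
Hence LHS − RHS is never 0, i.e. the two sides are never equal, so the claimed relation (=) fails for every integer in [-5, 5].

Answer: None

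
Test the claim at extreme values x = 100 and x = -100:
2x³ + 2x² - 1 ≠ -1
x = 100: LHS = 2·100³ + 2·100² - 1 = 2019999; 2019999 ≠ -1 — holds
x = -100: LHS = 2·(-100)³ + 2·(-100)² - 1 = -1980001; -1980001 ≠ -1 — holds

Answer: Yes, holds for both x = 100 and x = -100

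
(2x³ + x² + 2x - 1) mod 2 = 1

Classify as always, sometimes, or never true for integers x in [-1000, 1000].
Holds at x = 0: LHS = (2·0³ + 0² + 2·0 - 1) mod 2 = (-1) mod 2 = 1; 1 = 1 — holds
Fails at x = 1: LHS = (2·1³ + 1² + 2·1 - 1) mod 2 = 4 mod 2 = 0; 0 = 1 — FAILS
It is satisfied by some integers in the range but not all.

Answer: Sometimes true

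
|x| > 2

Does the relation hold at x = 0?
x = 0: LHS = |0| = 0; 0 > 2 — FAILS

The relation fails at x = 0, so x = 0 is a counterexample.

Answer: No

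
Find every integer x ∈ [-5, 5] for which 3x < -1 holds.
Holds for: {-5, -4, -3, -2, -1}
Fails for: {0, 1, 2, 3, 4, 5}

Answer: {-5, -4, -3, -2, -1}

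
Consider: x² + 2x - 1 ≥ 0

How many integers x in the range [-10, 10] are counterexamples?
Counterexamples in [-10, 10]: {-2, -1, 0}.

Counting them gives 3 values.

Answer: 3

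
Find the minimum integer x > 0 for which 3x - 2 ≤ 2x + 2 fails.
Testing positive integers:
x = 1: LHS = 3·1 - 2 = 1, RHS = 2·1 + 2 = 4; 1 ≤ 4 — holds
x = 2: LHS = 3·2 - 2 = 4, RHS = 2·2 + 2 = 6; 4 ≤ 6 — holds
x = 3: LHS = 3·3 - 2 = 7, RHS = 2·3 + 2 = 8; 7 ≤ 8 — holds
x = 4: LHS = 3·4 - 2 = 10, RHS = 2·4 + 2 = 10; 10 ≤ 10 — holds
x = 5: LHS = 3·5 - 2 = 13, RHS = 2·5 + 2 = 12; 13 ≤ 12 — FAILS  ← smallest positive counterexample

Answer: x = 5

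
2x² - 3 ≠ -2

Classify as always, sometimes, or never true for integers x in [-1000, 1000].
Track d = LHS − RHS over the integers in [-1000, 1000]. Equality would need d = 0, but d changes sign only between consecutive integers, jumping over 0:
x = -1: LHS = 2·(-1)² - 3 = -1; -1 ≠ -2 — holds  (d = 1)
x = 0: LHS = 2·0² - 3 = -3; -3 ≠ -2 — holds  (d = -1)
x = 0: LHS = 2·0² - 3 = -3; -3 ≠ -2 — holds  (d = -1)
x = 1: LHS = 2·1² - 3 = -1; -1 ≠ -2 — holds  (d = 1)
Away from these crossings d keeps a constant sign, and checking every integer in [-1000, 1000] confirms d ≠ 0 throughout. Hence the two sides are never equal, so the relation holds for every integer in [-1000, 1000].

No counterexample exists.

Answer: Always true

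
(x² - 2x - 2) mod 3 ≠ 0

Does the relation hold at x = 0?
x = 0: LHS = (0² - 2·0 - 2) mod 3 = (-2) mod 3 = 1; 1 ≠ 0 — holds

The relation is satisfied at x = 0.

Answer: Yes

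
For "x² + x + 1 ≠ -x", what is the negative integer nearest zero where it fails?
Testing negative integers from -1 downward:
x = -1: LHS = (-1)² + (-1) + 1 = 1, RHS = -(-1) = 1; 1 ≠ 1 — FAILS  ← closest negative counterexample to 0

Answer: x = -1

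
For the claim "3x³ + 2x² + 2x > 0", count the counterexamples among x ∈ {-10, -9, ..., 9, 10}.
Counterexamples in [-10, 10]: {-10, -9, -8, -7, -6, -5, -4, -3, -2, -1, 0}.

Counting them gives 11 values.

Answer: 11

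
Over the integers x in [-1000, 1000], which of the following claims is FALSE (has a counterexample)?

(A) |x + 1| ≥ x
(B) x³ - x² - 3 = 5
(A) Over all integers in [-1000, 1000], LHS − RHS is smallest at x = 0, where it equals 1:
x = 0: LHS = |0 + 1| = |1| = 1; 1 ≥ 0 — holds
At the ends of the range:
x = -1000: LHS = |(-1000) + 1| = |-999| = 999; 999 ≥ -1000 — holds
x = 1000: LHS = |1000 + 1| = |1001| = 1001; 1001 ≥ 1000 — holds
Hence LHS − RHS is never negative, i.e. LHS ≥ RHS throughout, so the relation holds for every integer in [-1000, 1000].

(B) x = 0: LHS = 0³ - 0² - 3 = -3; -3 = 5 — FAILS

Only (B) has a counterexample.

Answer: B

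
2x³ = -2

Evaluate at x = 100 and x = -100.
x = 100: LHS = 2·100³ = 2000000; 2000000 = -2 — FAILS
x = -100: LHS = 2·(-100)³ = -2000000; -2000000 = -2 — FAILS

Answer: No, fails for both x = 100 and x = -100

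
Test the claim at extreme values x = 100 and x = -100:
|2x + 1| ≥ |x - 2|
x = 100: LHS = |2·100 + 1| = |201| = 201, RHS = |100 - 2| = |98| = 98; 201 ≥ 98 — holds
x = -100: LHS = |2·(-100) + 1| = |-199| = 199, RHS = |(-100) - 2| = |-102| = 102; 199 ≥ 102 — holds

Answer: Yes, holds for both x = 100 and x = -100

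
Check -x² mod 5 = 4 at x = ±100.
x = 100: LHS = (-100²) mod 5 = (-10000) mod 5 = 0; 0 = 4 — FAILS
x = -100: LHS = (-(-100)²) mod 5 = (-10000) mod 5 = 0; 0 = 4 — FAILS

Answer: No, fails for both x = 100 and x = -100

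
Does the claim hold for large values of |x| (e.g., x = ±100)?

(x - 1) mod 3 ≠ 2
x = 100: LHS = (100 - 1) mod 3 = 99 mod 3 = 0; 0 ≠ 2 — holds
x = -100: LHS = ((-100) - 1) mod 3 = (-101) mod 3 = 1; 1 ≠ 2 — holds

Answer: Yes, holds for both x = 100 and x = -100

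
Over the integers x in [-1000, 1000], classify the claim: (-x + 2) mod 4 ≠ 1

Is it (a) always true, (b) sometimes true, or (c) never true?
Holds at x = 0: LHS = (-0 + 2) mod 4 = 2 mod 4 = 2; 2 ≠ 1 — holds
Fails at x = 1: LHS = (-1 + 2) mod 4 = 1 mod 4 = 1; 1 ≠ 1 — FAILS
It is satisfied by some integers in the range but not all.

Answer: Sometimes true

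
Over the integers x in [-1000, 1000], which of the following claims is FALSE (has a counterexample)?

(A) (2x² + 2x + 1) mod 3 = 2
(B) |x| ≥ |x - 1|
(A) x = 0: LHS = (2·0² + 2·0 + 1) mod 3 = 1 mod 3 = 1; 1 = 2 — FAILS
(B) x = 0: LHS = |0| = 0, RHS = |0 - 1| = |-1| = 1; 0 ≥ 1 — FAILS

Answer: Both A and B are false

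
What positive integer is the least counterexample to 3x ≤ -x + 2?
Testing positive integers:
x = 1: LHS = 3·1 = 3, RHS = -1 + 2 = 1; 3 ≤ 1 — FAILS  ← smallest positive counterexample

Answer: x = 1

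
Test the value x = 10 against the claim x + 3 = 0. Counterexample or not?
Substitute x = 10 into the relation:
x = 10: LHS = 10 + 3 = 13; 13 = 0 — FAILS

Since the claim fails at x = 10, this value is a counterexample.

Answer: Yes, x = 10 is a counterexample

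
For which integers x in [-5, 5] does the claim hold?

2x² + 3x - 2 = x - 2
Holds for: {-1, 0}
Fails for: {-5, -4, -3, -2, 1, 2, 3, 4, 5}

Answer: {-1, 0}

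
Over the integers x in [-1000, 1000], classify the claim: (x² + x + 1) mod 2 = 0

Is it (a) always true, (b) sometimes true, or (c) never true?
For a polynomial with integer coefficients, its value mod 2 depends only on x mod 2, so it suffices to check one representative of each residue class, x = 0, 1:
x = 0: LHS = (0² + 0 + 1) mod 2 = 1 mod 2 = 1; 1 = 0 — FAILS
x = 1: LHS = (1² + 1 + 1) mod 2 = 3 mod 2 = 1; 1 = 0 — FAILS
The relation fails in every residue class, so the claimed relation (=) fails for every integer in [-1000, 1000].

No integer in the range satisfies it.

Answer: Never true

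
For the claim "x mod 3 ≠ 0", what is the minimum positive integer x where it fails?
Testing positive integers:
x = 1: LHS = 1 mod 3 = 1; 1 ≠ 0 — holds
x = 2: LHS = 2 mod 3 = 2; 2 ≠ 0 — holds
x = 3: LHS = 3 mod 3 = 0; 0 ≠ 0 — FAILS  ← smallest positive counterexample

Answer: x = 3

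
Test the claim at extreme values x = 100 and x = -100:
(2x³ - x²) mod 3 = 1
x = 100: LHS = (2·100³ - 100²) mod 3 = 1990000 mod 3 = 1; 1 = 1 — holds
x = -100: LHS = (2·(-100)³ - (-100)²) mod 3 = (-2010000) mod 3 = 0; 0 = 1 — FAILS

Answer: Partially: holds for x = 100, fails for x = -100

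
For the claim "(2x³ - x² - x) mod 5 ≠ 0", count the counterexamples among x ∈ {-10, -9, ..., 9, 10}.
Counterexamples in [-10, 10]: {-10, -9, -8, -5, -4, -3, 0, 1, 2, 5, 6, 7, 10}.

Counting them gives 13 values.

Answer: 13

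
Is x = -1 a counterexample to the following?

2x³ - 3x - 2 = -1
Substitute x = -1 into the relation:
x = -1: LHS = 2·(-1)³ - 3·(-1) - 2 = -1; -1 = -1 — holds

The claim holds here, so x = -1 is not a counterexample. (A counterexample exists elsewhere, e.g. x = 0.)

Answer: No, x = -1 is not a counterexample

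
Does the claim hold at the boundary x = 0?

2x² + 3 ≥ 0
x = 0: LHS = 2·0² + 3 = 3; 3 ≥ 0 — holds

The relation is satisfied at x = 0.

Answer: Yes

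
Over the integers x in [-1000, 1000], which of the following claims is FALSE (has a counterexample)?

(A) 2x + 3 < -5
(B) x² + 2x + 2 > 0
(A) x = 0: LHS = 2·0 + 3 = 3; 3 < -5 — FAILS

(B) Over all integers in [-1000, 1000], LHS − RHS is smallest at x = -1, where it equals 1:
x = -1: LHS = (-1)² + 2·(-1) + 2 = 1; 1 > 0 — holds
At the ends of the range:
x = -1000: LHS = (-1000)² + 2·(-1000) + 2 = 998002; 998002 > 0 — holds
x = 1000: LHS = 1000² + 2·1000 + 2 = 1002002; 1002002 > 0 — holds
Hence LHS − RHS is never zero or negative, i.e. LHS > RHS throughout, so the relation holds for every integer in [-1000, 1000].

Only (A) has a counterexample.

Answer: A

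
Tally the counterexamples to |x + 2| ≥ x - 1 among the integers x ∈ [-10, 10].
Over all integers in [-10, 10], LHS − RHS is smallest at x = 0, where it equals 3:
x = 0: LHS = |0 + 2| = |2| = 2, RHS = 0 - 1 = -1; 2 ≥ -1 — holds
At the ends of the range:
x = -10: LHS = |(-10) + 2| = |-8| = 8, RHS = (-10) - 1 = -11; 8 ≥ -11 — holds
x = 10: LHS = |10 + 2| = |12| = 12, RHS = 10 - 1 = 9; 12 ≥ 9 — holds
Hence LHS − RHS is never negative, i.e. LHS ≥ RHS throughout, so the relation holds for every integer in [-10, 10].

No counterexample appears in that range.

Answer: 0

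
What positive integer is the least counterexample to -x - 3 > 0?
Testing positive integers:
x = 1: LHS = -1 - 3 = -4; -4 > 0 — FAILS  ← smallest positive counterexample

Answer: x = 1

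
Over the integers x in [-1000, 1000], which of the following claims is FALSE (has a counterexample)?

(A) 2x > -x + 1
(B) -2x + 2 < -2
(A) x = 0: LHS = 2·0 = 0, RHS = -0 + 1 = 1; 0 > 1 — FAILS
(B) x = 0: LHS = -2·0 + 2 = 2; 2 < -2 — FAILS

Answer: Both A and B are false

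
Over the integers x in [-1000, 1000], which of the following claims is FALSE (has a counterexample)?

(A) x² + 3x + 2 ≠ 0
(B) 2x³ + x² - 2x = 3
(A) x = -1: LHS = (-1)² + 3·(-1) + 2 = 0; 0 ≠ 0 — FAILS
(B) x = 0: LHS = 2·0³ + 0² - 2·0 = 0; 0 = 3 — FAILS

Answer: Both A and B are false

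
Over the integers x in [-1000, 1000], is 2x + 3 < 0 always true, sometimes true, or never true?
Holds at x = -2: LHS = 2·(-2) + 3 = -1; -1 < 0 — holds
Fails at x = 0: LHS = 2·0 + 3 = 3; 3 < 0 — FAILS
It is satisfied by some integers in the range but not all.

Answer: Sometimes true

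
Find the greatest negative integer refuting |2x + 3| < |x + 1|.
Testing negative integers from -1 downward:
x = -1: LHS = |2·(-1) + 3| = |1| = 1, RHS = |(-1) + 1| = |0| = 0; 1 < 0 — FAILS  ← closest negative counterexample to 0

Answer: x = -1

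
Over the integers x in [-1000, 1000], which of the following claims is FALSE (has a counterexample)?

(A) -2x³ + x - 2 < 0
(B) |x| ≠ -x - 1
(A) x = -2: LHS = -2·(-2)³ + (-2) - 2 = 12; 12 < 0 — FAILS

(B) Over all integers in [-1000, 1000], LHS − RHS is always positive; it is smallest at x = 0, where it equals 1:
x = 0: LHS = |0| = 0, RHS = -0 - 1 = -1; 0 ≠ -1 — holds
At the ends of the range:
x = -1000: LHS = |-1000| = 1000, RHS = -(-1000) - 1 = 999; 1000 ≠ 999 — holds
x = 1000: LHS = |1000| = 1000, RHS = -1000 - 1 = -1001; 1000 ≠ -1001 — holds
Hence LHS − RHS is never 0, i.e. the two sides are never equal, so the relation holds for every integer in [-1000, 1000].

Only (A) has a counterexample.

Answer: A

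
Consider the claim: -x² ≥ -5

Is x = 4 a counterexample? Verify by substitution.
Substitute x = 4 into the relation:
x = 4: LHS = -4² = -16; -16 ≥ -5 — FAILS

Since the claim fails at x = 4, this value is a counterexample.

Answer: Yes, x = 4 is a counterexample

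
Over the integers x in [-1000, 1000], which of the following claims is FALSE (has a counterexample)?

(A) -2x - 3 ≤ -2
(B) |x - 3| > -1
(A) x = -1: LHS = -2·(-1) - 3 = -1; -1 ≤ -2 — FAILS

(B) An absolute value is never negative, so the left side is ≥ 0 for every x, while the right side is -1. Tightest case in [-1000, 1000] is x = 3:
x = 3: LHS = |3 - 3| = |0| = 0; 0 > -1 — holds
Hence LHS − RHS is never zero or negative, i.e. LHS > RHS throughout, so the relation holds for every integer in [-1000, 1000].

Only (A) has a counterexample.

Answer: A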